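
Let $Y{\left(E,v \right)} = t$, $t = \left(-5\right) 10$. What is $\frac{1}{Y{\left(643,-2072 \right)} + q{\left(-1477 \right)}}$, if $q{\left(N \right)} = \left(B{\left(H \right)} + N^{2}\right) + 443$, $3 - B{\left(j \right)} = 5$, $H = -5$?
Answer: $\frac{1}{2181920} \approx 4.5831 \cdot 10^{-7}$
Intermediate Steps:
$t = -50$
$Y{\left(E,v \right)} = -50$
$B{\left(j \right)} = -2$ ($B{\left(j \right)} = 3 - 5 = -2$)
$q{\left(N \right)} = 441 + N^{2}$ ($q{\left(N \right)} = \left(-2 + N^{2}\right) + 443 = 441 + N^{2}$)
$\frac{1}{Y{\left(643,-2072 \right)} + q{\left(-1477 \right)}} = \frac{1}{-50 + \left(441 + \left(-1477\right)^{2}\right)} = \frac{1}{-50 + \left(441 + 2181529\right)} = \frac{1}{-50 + 2181970} = \frac{1}{2181920}$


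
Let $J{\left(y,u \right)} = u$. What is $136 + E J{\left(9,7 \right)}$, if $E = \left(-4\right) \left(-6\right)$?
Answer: $304$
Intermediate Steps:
$E = 24$
$136 + E J{\left(9,7 \right)} = 136 + 24 \cdot 7 = 136 + 168 = 304$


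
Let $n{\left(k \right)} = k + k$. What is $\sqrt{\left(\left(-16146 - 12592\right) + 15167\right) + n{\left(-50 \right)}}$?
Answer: $21 i \sqrt{31} \approx 116.92 i$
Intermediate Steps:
$n{\left(k \right)} = 2 k$
$\sqrt{\left(\left(-16146 - 12592\right) + 15167\right) + n{\left(-50 \right)}} = \sqrt{\left(\left(-16146 - 12592\right) + 15167\right) + 2 \left(-50\right)} = \sqrt{\left(-28738 + 15167\right) - 100} = \sqrt{-13571 - 100} = \sqrt{-13671} = 21 i \sqrt{31}$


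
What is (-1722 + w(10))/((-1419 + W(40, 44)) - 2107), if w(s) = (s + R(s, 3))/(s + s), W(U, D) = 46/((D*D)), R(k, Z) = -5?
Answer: 1666654/3413145 ≈ 0.48830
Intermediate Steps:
W(U, D) = 46/D² (W(U, D) = 46/(D²) = 46/D²)
w(s) = (-5 + s)/(2*s) (w(s) = (s - 5)/(s + s) = (-5 + s)/((2*s)) = (-5 + s)*(1/(2*s)) = (-5 + s)/(2*s))
(-1722 + w(10))/((-1419 + W(40, 44)) - 2107) = (-1722 + (½)*(-5 + 10)/10)/((-1419 + 46/44²) - 2107) = (-1722 + (½)*(⅒)*5)/((-1419 + 46*(1/1936)) - 2107) = (-1722 + ¼)/((-1419 + 23/968) - 2107) = -6887/(4*(-1373569/968 - 2107)) = -6887/(4*(-3413145/968)) = -6887/4*(-968/3413145) = 1666654/3413145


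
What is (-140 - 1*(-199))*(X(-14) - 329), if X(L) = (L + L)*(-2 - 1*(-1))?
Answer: -17759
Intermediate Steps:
X(L) = -2*L (X(L) = (2*L)*(-2 + 1) = (2*L)*(-1) = -2*L)
(-140 - 1*(-199))*(X(-14) - 329) = (-140 - 1*(-199))*(-2*(-14) - 329) = (-140 + 199)*(28 - 329) = 59*(-301) = -17759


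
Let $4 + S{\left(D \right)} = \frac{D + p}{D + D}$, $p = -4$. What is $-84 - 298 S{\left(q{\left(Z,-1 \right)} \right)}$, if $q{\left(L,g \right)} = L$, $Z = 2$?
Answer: $1257$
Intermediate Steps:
$S{\left(D \right)} = -4 + \frac{-4 + D}{2 D}$ ($S{\left(D \right)} = -4 + \frac{D - 4}{D + D} = -4 + \frac{-4 + D}{2 D}$)
$-84 - 298 S{\left(q{\left(Z,-1 \right)} \right)} = -84 - 298 \left(- \frac{7}{2} - \frac{2}{2}\right) = -84 - 298 \left(- \frac{7}{2} - 1\right) = -84 - -1341 = -84 + 1341 = 1257$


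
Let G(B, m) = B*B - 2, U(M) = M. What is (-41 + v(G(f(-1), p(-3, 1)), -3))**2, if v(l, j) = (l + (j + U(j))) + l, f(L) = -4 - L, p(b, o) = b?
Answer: 1089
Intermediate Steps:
G(B, m) = -2 + B**2 (G(B, m) = B**2 - 2 = -2 + B**2)
v(l, j) = 2*j + 2*l (v(l, j) = (l + (j + j)) + l = (l + 2*j) + l = 2*j + 2*l)
(-41 + v(G(f(-1), p(-3, 1)), -3))**2 = (-41 + (2*(-3) + 2*(-2 + (-4 - 1*(-1))**2)))**2 = (-41 + (-6 + 2*(-2 + (-4 + 1)**2)))**2 = (-41 + (-6 + 2*(-2 + (-3)**2)))**2 = (-41 + (-6 + 2*(-2 + 9)))**2 = (-41 + (-6 + 2*7))**2 = (-41 + (-6 + 14))**2 = (-41 + 8)**2 = (-33)**2 = 1089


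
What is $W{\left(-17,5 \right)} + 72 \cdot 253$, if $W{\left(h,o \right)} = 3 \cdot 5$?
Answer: $18231$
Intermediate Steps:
$W{\left(h,o \right)} = 15$
$W{\left(-17,5 \right)} + 72 \cdot 253 = 15 + 72 \cdot 253 = 15 + 18216 = 18231$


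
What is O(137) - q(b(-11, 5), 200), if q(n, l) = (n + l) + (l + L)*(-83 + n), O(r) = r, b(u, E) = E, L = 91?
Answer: 22630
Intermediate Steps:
q(n, l) = l + n + (-83 + n)*(91 + l) (q(n, l) = (n + l) + (l + 91)*(-83 + n) = (l + n) + (91 + l)*(-83 + n) = (l + n) + (-83 + n)*(91 + l) = l + n + (-83 + n)*(91 + l))
O(137) - q(b(-11, 5), 200) = 137 - (-7553 - 82*200 + 92*5 + 200*5) = 137 - (-7553 - 16400 + 460 + 1000) = 137 - 1*(-22493) = 137 + 22493 = 22630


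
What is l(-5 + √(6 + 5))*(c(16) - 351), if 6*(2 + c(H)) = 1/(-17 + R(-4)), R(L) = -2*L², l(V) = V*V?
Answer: -622698/49 + 518915*√11/147 ≈ -1000.3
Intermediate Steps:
l(V) = V²
c(H) = -589/294 (c(H) = -2 + 1/(6*(-17 - 2*(-4)²)) = -2 + 1/(6*(-17 - 2*16)) = -2 + 1/(6*(-17 - 32)) = -2 + (⅙)/(-49) = -2 + (⅙)*(-1/49) = -2 - 1/294 = -589/294)
l(-5 + √(6 + 5))*(c(16) - 351) = (-5 + √(6 + 5))²*(-589/294 - 351) = (-5 + √11)²*(-103783/294) = -103783*(-5 + √11)²/294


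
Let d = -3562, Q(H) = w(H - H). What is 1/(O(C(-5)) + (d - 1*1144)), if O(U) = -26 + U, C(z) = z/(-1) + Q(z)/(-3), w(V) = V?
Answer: -1/4727 ≈ -0.00021155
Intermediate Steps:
Q(H) = 0 (Q(H) = H - H = 0)
C(z) = -z (C(z) = z/(-1) + 0/(-3) = z*(-1) + 0*(-⅓) = -z + 0 = -z)
1/(O(C(-5)) + (d - 1*1144)) = 1/((-26 - 1*(-5)) + (-3562 - 1*1144)) = 1/((-26 + 5) + (-3562 - 1144)) = 1/(-21 - 4706) = 1/(-4727) = -1/4727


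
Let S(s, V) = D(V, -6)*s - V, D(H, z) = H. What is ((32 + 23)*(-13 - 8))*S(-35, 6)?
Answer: 249480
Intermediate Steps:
S(s, V) = -V + V*s (S(s, V) = V*s - V = -V + V*s)
((32 + 23)*(-13 - 8))*S(-35, 6) = ((32 + 23)*(-13 - 8))*(6*(-1 - 35)) = (55*(-21))*(6*(-36)) = -1155*(-216) = 249480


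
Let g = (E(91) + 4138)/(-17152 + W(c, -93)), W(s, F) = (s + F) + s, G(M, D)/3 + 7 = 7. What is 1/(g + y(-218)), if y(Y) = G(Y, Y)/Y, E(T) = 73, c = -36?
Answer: -17317/4211 ≈ -4.1123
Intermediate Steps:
G(M, D) = 0 (G(M, D) = -21 + 3*7 = -21 + 21 = 0)
W(s, F) = F + 2*s (W(s, F) = (F + s) + s = F + 2*s)
y(Y) = 0 (y(Y) = 0/Y = 0)
g = -4211/17317 (g = (73 + 4138)/(-17152 + (-93 + 2*(-36))) = 4211/(-17152 + (-93 - 72)) = 4211/(-17152 - 165) = 4211/(-17317) = 4211*(-1/17317) = -4211/17317 ≈ -0.24317)
1/(g + y(-218)) = 1/(-4211/17317 + 0) = 1/(-4211/17317) = -17317/4211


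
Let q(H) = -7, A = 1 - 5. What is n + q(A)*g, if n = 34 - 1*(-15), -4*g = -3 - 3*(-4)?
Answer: 259/4 ≈ 64.750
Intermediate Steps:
A = -4
g = -9/4 (g = -(-3 - 3*(-4))/4 = -(-3 + 12)/4 = -1/4*9 = -9/4 ≈ -2.2500)
n = 49 (n = 34 + 15 = 49)
n + q(A)*g = 49 - 7*(-9/4) = 49 + 63/4 = 259/4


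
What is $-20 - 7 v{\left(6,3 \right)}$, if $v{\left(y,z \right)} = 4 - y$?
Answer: $-6$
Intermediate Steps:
$-20 - 7 v{\left(6,3 \right)} = -20 - 7 \left(4 - 6\right) = -20 - -14 = -20 + 14 = -6$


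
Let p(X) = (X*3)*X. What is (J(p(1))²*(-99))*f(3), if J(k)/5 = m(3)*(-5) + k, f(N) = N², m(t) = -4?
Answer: -11783475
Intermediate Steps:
p(X) = 3*X² (p(X) = (3*X)*X = 3*X²)
J(k) = 100 + 5*k (J(k) = 5*(-4*(-5) + k) = 5*(20 + k) = 100 + 5*k)
(J(p(1))²*(-99))*f(3) = ((100 + 5*(3*1²))²*(-99))*3² = ((100 + 5*(3*1))²*(-99))*9 = ((100 + 5*3)²*(-99))*9 = ((100 + 15)²*(-99))*9 = (115²*(-99))*9 = (13225*(-99))*9 = -1309275*9 = -11783475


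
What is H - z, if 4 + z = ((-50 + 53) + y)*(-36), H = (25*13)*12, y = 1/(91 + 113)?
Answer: 68207/17 ≈ 4012.2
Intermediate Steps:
y = 1/204 ≈ 0.0049020
H = 3900 (H = 325*12 = 3900)
z = -1907/17 (z = -4 + ((-50 + 53) + 1/204)*(-36) = -4 + (3 + 1/204)*(-36) = -4 + (613/204)*(-36) = -4 - 1839/17 = -1907/17 ≈ -112.18)
H - z = 3900 - 1*(-1907/17) = 3900 + 1907/17 = 68207/17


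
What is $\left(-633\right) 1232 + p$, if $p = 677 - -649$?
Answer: $-778530$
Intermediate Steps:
$p = 1326$ ($p = 677 + 649 = 1326$)
$\left(-633\right) 1232 + p = \left(-633\right) 1232 + 1326 = -779856 + 1326 = -778530$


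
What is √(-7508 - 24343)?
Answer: 3*I*√3539 ≈ 178.47*I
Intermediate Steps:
√(-7508 - 24343) = √(-31851) = 3*I*√3539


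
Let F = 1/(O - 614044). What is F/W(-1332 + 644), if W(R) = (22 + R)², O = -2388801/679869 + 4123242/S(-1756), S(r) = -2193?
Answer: -55220471/15086145734750375892 ≈ -3.6603e-12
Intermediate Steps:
O = -312055895099/165661413 (O = -2388801/679869 + 4123242/(-2193) = -2388801*1/679869 + 4123242*(-1/2193) = -796267/226623 - 1374414/731 = -312055895099/165661413 ≈ -1883.7)
F = -165661413/102035452579271 (F = 1/(-312055895099/165661413 - 614044) = 1/(-102035452579271/165661413) = -165661413/102035452579271 ≈ -1.6236e-6)
F/W(-1332 + 644) = -165661413/(102035452579271*(22 + (-1332 + 644))²) = -165661413/(102035452579271*(22 - 688)²) = -165661413/(102035452579271*((-666)²)) = -165661413/102035452579271/443556 = -165661413/102035452579271*1/443556 = -55220471/15086145734750375892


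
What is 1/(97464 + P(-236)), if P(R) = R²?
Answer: 1/153160 ≈ 6.5291e-6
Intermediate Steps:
1/(97464 + P(-236)) = 1/(97464 + (-236)²) = 1/(97464 + 55696) = 1/153160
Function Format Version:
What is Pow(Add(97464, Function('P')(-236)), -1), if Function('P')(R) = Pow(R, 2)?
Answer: Rational(1, 153160) ≈ 6.5291e-6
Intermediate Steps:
Pow(Add(97464, Function('P')(-236)), -1) = Pow(Add(97464, Pow(-236, 2)), -1) = Pow(Add(97464, 55696), -1) = Pow(153160, -1) = Rational(1, 153160)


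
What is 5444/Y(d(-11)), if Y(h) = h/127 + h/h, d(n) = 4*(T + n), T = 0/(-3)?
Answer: 691388/83 ≈ 8330.0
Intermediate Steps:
T = 0 (T = 0*(-1/3) = 0)
d(n) = 4*n (d(n) = 4*(0 + n) = 4*n)
Y(h) = 1 + h/127 (Y(h) = h*(1/127) + 1 = h/127 + 1 = 1 + h/127)
5444/Y(d(-11)) = 5444/(1 + (4*(-11))/127) = 5444/(1 + (1/127)*(-44)) = 5444/(1 - 44/127) = 5444/(83/127) = 5444*(127/83) = 691388/83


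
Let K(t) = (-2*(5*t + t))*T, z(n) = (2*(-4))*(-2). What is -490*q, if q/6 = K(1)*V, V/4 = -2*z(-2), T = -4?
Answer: 18063360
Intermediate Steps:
z(n) = 16 (z(n) = -8*(-2) = 16)
V = -128 (V = 4*(-2*16) = 4*(-32) = -128)
K(t) = 48*t (K(t) = -2*(5*t + t)*(-4) = -12*t*(-4) = 48*t)
q = -36864 (q = 6*((48*1)*(-128)) = 6*(48*(-128)) = 6*(-6144) = -36864)
-490*q = -490*(-36864) = 18063360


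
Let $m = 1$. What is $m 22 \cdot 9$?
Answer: $198$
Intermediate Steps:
$m 22 \cdot 9 = 1 \cdot 22 \cdot 9 = 22 \cdot 9 = 198$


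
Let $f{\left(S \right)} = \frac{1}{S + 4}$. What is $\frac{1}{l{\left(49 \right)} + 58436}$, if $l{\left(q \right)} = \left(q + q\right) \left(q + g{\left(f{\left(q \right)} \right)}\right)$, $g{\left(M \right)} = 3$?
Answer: $\frac{1}{63532} \approx 1.574 \cdot 10^{-5}$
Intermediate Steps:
$f{\left(S \right)} = \frac{1}{4 + S}$
$l{\left(q \right)} = 2 q \left(3 + q\right)$ ($l{\left(q \right)} = \left(q + q\right) \left(q + 3\right) = 2 q \left(3 + q\right)$)
$\frac{1}{l{\left(49 \right)} + 58436} = \frac{1}{2 \cdot 49 \left(3 + 49\right) + 58436} = \frac{1}{2 \cdot 49 \cdot 52 + 58436} = \frac{1}{5096 + 58436} = \frac{1}{63532}$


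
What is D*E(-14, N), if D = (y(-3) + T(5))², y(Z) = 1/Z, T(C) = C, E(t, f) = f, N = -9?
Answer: -196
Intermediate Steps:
D = 196/9 (D = (1/(-3) + 5)² = (-⅓ + 5)² = (14/3)² = 196/9 ≈ 21.778)
D*E(-14, N) = (196/9)*(-9) = -196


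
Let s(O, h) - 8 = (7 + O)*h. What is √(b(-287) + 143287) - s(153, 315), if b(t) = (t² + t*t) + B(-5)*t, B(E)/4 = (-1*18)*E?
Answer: -50408 + 3*√22745 ≈ -49956.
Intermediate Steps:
B(E) = -72*E (B(E) = 4*((-1*18)*E) = 4*(-18*E) = -72*E)
s(O, h) = 8 + h*(7 + O) (s(O, h) = 8 + (7 + O)*h = 8 + h*(7 + O))
b(t) = 2*t² + 360*t (b(t) = (t² + t*t) + (-72*(-5))*t = (t² + t²) + 360*t = 2*t² + 360*t)
√(b(-287) + 143287) - s(153, 315) = √(2*(-287)*(180 - 287) + 143287) - (8 + 7*315 + 153*315) = √(2*(-287)*(-107) + 143287) - (8 + 2205 + 48195) = √(61418 + 143287) - 1*50408 = √204705 - 50408 = 3*√22745 - 50408 = -50408 + 3*√22745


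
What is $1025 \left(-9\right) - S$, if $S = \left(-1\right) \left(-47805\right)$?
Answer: $-57030$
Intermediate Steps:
$S = 47805$
$1025 \left(-9\right) - S = 1025 \left(-9\right) - 47805 = -9225 - 47805 = -57030$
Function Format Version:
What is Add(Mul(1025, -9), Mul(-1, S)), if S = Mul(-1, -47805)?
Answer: -57030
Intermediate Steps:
S = 47805
Add(Mul(1025, -9), Mul(-1, S)) = Add(Mul(1025, -9), Mul(-1, 47805)) = Add(-9225, -47805) = -57030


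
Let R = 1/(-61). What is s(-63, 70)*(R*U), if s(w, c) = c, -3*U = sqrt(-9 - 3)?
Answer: 140*I*sqrt(3)/183 ≈ 1.3251*I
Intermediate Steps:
U = -2*I*sqrt(3)/3 (U = -sqrt(-9 - 3)/3 = -2*I*sqrt(3)/3 ≈ -1.1547*I)
R = -1/61 ≈ -0.016393
s(-63, 70)*(R*U) = 70*(-(-2)*I*sqrt(3)/183) = 70*(2*I*sqrt(3)/183) = 140*I*sqrt(3)/183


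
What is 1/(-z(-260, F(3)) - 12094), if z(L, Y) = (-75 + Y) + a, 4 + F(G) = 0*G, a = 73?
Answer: -1/12088 ≈ -8.2727e-5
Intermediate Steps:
F(G) = -4 (F(G) = -4 + 0*G = -4 + 0 = -4)
z(L, Y) = -2 + Y (z(L, Y) = (-75 + Y) + 73 = -2 + Y)
1/(-z(-260, F(3)) - 12094) = 1/(-(-2 - 4) - 12094) = 1/(-1*(-6) - 12094) = 1/(6 - 12094) = 1/(-12088) = -1/12088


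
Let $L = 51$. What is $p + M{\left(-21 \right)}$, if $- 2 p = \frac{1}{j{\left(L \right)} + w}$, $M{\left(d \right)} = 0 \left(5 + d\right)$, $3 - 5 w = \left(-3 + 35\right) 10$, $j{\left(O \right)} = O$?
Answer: $\frac{5}{124} \approx 0.040323$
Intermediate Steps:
$w = - \frac{317}{5}$ ($w = \frac{3}{5} - \frac{\left(-3 + 35\right) 10}{5} = \frac{3}{5} - \frac{32 \cdot 10}{5} = \frac{3}{5} - 64 = - \frac{317}{5} \approx -63.4$)
$M{\left(d \right)} = 0$
$p = \frac{5}{124}$ ($p = - \frac{1}{2 \left(51 - \frac{317}{5}\right)} = - \frac{1}{2 \left(- \frac{62}{5}\right)} = \left(- \frac{1}{2}\right) \left(- \frac{5}{62}\right) = \frac{5}{124} \approx 0.040323$)
$p + M{\left(-21 \right)} = \frac{5}{124} + 0 = \frac{5}{124}$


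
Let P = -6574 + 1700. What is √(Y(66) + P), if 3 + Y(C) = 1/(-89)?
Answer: I*√38630806/89 ≈ 69.836*I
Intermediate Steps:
Y(C) = -268/89 (Y(C) = -3 + 1/(-89) = -3 - 1/89 = -268/89)
P = -4874
√(Y(66) + P) = √(-268/89 - 4874) = √(-434054/89) = I*√38630806/89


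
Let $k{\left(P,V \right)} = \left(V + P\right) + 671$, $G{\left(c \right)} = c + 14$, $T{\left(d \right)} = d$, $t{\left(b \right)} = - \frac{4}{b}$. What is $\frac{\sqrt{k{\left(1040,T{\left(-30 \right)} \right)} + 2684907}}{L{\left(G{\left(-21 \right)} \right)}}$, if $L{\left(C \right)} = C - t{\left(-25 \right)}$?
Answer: $- \frac{50 \sqrt{671647}}{179} \approx -228.92$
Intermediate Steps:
$G{\left(c \right)} = 14 + c$
$L{\left(C \right)} = - \frac{4}{25} + C$ ($L{\left(C \right)} = C - - \frac{4}{-25} = C - \left(-4\right) \left(- \frac{1}{25}\right) = C - \frac{4}{25} = - \frac{4}{25} + C$)
$k{\left(P,V \right)} = 671 + P + V$ ($k{\left(P,V \right)} = \left(P + V\right) + 671 = 671 + P + V$)
$\frac{\sqrt{k{\left(1040,T{\left(-30 \right)} \right)} + 2684907}}{L{\left(G{\left(-21 \right)} \right)}} = \frac{\sqrt{\left(671 + 1040 - 30\right) + 2684907}}{- \frac{4}{25} + \left(14 - 21\right)} = \frac{\sqrt{1681 + 2684907}}{- \frac{4}{25} - 7} = \frac{\sqrt{2686588}}{- \frac{179}{25}} = 2 \sqrt{671647} \left(- \frac{25}{179}\right) = - \frac{50 \sqrt{671647}}{179}$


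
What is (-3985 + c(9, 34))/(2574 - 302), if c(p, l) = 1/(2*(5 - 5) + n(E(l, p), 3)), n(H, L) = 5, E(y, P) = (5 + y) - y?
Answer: -4981/2840 ≈ -1.7539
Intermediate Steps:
E(y, P) = 5
c(p, l) = ⅕ (c(p, l) = 1/(2*(5 - 5) + 5) = 1/(2*0 + 5) = 1/(0 + 5) = 1/5 = ⅕)
(-3985 + c(9, 34))/(2574 - 302) = (-3985 + ⅕)/(2574 - 302) = -19924/5/2272 = -19924/5*1/2272 = -4981/2840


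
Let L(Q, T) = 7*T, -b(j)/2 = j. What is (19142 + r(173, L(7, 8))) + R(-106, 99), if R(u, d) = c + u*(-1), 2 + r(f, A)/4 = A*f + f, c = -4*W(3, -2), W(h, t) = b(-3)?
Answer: 58660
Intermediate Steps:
b(j) = -2*j
W(h, t) = 6 (W(h, t) = -2*(-3) = 6)
c = -24 (c = -4*6 = -24)
r(f, A) = -8 + 4*f + 4*A*f (r(f, A) = -8 + 4*(A*f + f) = -8 + 4*(f + A*f) = -8 + (4*f + 4*A*f) = -8 + 4*f + 4*A*f)
R(u, d) = -24 - u (R(u, d) = -24 + u*(-1) = -24 - u)
(19142 + r(173, L(7, 8))) + R(-106, 99) = (19142 + (-8 + 4*173 + 4*(7*8)*173)) + (-24 - 1*(-106)) = (19142 + (-8 + 692 + 4*56*173)) + (-24 + 106) = (19142 + (-8 + 692 + 38752)) + 82 = (19142 + 39436) + 82 = 58578 + 82 = 58660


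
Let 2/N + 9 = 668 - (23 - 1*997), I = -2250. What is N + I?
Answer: -3674248/1633 ≈ -2250.0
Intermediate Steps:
N = 2/1633 (N = 2/(-9 + (668 - (23 - 1*997))) = 2/(-9 + (668 - (23 - 997))) = 2/(-9 + (668 - 1*(-974))) = 2/(-9 + (668 + 974)) = 2/(-9 + 1642) = 2/1633 ≈ 0.0012247)
N + I = 2/1633 - 2250 = -3674248/1633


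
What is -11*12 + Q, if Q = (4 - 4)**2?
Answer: -132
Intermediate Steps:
Q = 0 (Q = 0**2 = 0)
-11*12 + Q = -11*12 + 0 = -132 + 0 = -132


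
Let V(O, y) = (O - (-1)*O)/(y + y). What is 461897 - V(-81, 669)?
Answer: 103003058/223 ≈ 4.6190e+5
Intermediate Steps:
V(O, y) = O/y (V(O, y) = (O + O)/((2*y)) = (2*O)*(1/(2*y)) = O/y)
461897 - V(-81, 669) = 461897 - (-81)/669 = 461897 - 1*(-27/223) = 461897 + 27/223 = 103003058/223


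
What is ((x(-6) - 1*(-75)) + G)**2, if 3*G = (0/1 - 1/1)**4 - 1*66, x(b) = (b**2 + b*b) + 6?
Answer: 155236/9 ≈ 17248.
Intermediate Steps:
x(b) = 6 + 2*b**2 (x(b) = (b**2 + b**2) + 6 = 2*b**2 + 6 = 6 + 2*b**2)
G = -65/3 (G = ((0/1 - 1/1)**4 - 1*66)/3 = ((0*1 - 1*1)**4 - 66)/3 = ((0 - 1)**4 - 66)/3 = ((-1)**4 - 66)/3 = (1 - 66)/3 = (1/3)*(-65) = -65/3 ≈ -21.667)
((x(-6) - 1*(-75)) + G)**2 = (((6 + 2*(-6)**2) - 1*(-75)) - 65/3)**2 = (((6 + 2*36) + 75) - 65/3)**2 = (((6 + 72) + 75) - 65/3)**2 = ((78 + 75) - 65/3)**2 = (153 - 65/3)**2 = (394/3)**2 = 155236/9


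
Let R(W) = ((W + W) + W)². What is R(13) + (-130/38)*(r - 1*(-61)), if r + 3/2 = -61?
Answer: 57993/38 ≈ 1526.1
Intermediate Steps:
r = -125/2 (r = -3/2 - 61 = -125/2 ≈ -62.500)
R(W) = 9*W² (R(W) = (2*W + W)² = (3*W)² = 9*W²)
R(13) + (-130/38)*(r - 1*(-61)) = 9*13² + (-130/38)*(-125/2 - 1*(-61)) = 9*169 + (-130*1/38)*(-125/2 + 61) = 1521 - 65/19*(-3/2) = 1521 + 195/38 = 57993/38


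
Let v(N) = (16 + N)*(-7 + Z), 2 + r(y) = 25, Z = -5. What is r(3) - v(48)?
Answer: 791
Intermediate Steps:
r(y) = 23 (r(y) = -2 + 25 = 23)
v(N) = -192 - 12*N (v(N) = (16 + N)*(-7 - 5) = (16 + N)*(-12) = -192 - 12*N)
r(3) - v(48) = 23 - (-192 - 12*48) = 23 - (-192 - 576) = 23 - 1*(-768) = 23 + 768 = 791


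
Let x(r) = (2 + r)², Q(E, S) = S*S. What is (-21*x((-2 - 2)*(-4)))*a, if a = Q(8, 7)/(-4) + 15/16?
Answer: 307881/4 ≈ 76970.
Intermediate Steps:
Q(E, S) = S²
a = -181/16 (a = 7²/(-4) + 15/16 = 49*(-¼) + 15*(1/16) = -49/4 + 15/16 = -181/16 ≈ -11.313)
(-21*x((-2 - 2)*(-4)))*a = -21*(2 + (-2 - 2)*(-4))²*(-181/16) = -21*(2 - 4*(-4))²*(-181/16) = -21*(2 + 16)²*(-181/16) = -21*18²*(-181/16) = -21*324*(-181/16) = -6804*(-181/16) = 307881/4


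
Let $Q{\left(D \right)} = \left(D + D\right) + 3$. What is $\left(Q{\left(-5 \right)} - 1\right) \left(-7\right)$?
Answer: $56$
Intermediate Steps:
$Q{\left(D \right)} = 3 + 2 D$ ($Q{\left(D \right)} = 2 D + 3 = 3 + 2 D$)
$\left(Q{\left(-5 \right)} - 1\right) \left(-7\right) = \left(\left(3 + 2 \left(-5\right)\right) - 1\right) \left(-7\right) = \left(\left(3 - 10\right) - 1\right) \left(-7\right) = \left(-7 - 1\right) \left(-7\right) = \left(-8\right) \left(-7\right) = 56$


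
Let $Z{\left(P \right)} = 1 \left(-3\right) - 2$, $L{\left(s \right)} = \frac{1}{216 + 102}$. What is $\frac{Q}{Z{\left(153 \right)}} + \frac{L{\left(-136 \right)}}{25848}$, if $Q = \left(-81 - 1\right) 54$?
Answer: $\frac{36396672197}{41098320} \approx 885.6$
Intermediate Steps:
$L{\left(s \right)} = \frac{1}{318}$
$Z{\left(P \right)} = -5$ ($Z{\left(P \right)} = -3 - 2 = -5$)
$Q = -4428$ ($Q = \left(-82\right) 54 = -4428$)
$\frac{Q}{Z{\left(153 \right)}} + \frac{L{\left(-136 \right)}}{25848} = - \frac{4428}{-5} + \frac{1}{318 \cdot 25848} = \left(-4428\right) \left(- \frac{1}{5}\right) + \frac{1}{318} \cdot \frac{1}{25848} = \frac{4428}{5} + \frac{1}{8219664} = \frac{36396672197}{41098320}$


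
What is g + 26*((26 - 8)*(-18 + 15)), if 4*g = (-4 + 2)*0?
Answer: -1404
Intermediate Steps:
g = 0 (g = ((-4 + 2)*0)/4 = (-2*0)/4 = (1/4)*0 = 0)
g + 26*((26 - 8)*(-18 + 15)) = 0 + 26*((26 - 8)*(-18 + 15)) = 0 + 26*(18*(-3)) = 0 + 26*(-54) = 0 - 1404 = -1404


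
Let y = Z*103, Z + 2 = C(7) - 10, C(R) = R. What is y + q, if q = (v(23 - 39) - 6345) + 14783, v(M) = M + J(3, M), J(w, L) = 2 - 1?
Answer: 7908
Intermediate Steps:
J(w, L) = 1
v(M) = 1 + M (v(M) = M + 1 = 1 + M)
Z = -5 (Z = -2 + (7 - 10) = -2 - 3 = -5)
q = 8423 (q = ((1 + (23 - 39)) - 6345) + 14783 = ((1 - 16) - 6345) + 14783 = (-15 - 6345) + 14783 = -6360 + 14783 = 8423)
y = -515 (y = -5*103 = -515)
y + q = -515 + 8423 = 7908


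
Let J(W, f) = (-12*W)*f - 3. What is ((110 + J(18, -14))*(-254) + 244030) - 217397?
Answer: -768641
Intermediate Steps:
J(W, f) = -3 - 12*W*f (J(W, f) = -12*W*f - 3 = -3 - 12*W*f)
((110 + J(18, -14))*(-254) + 244030) - 217397 = ((110 + (-3 - 12*18*(-14)))*(-254) + 244030) - 217397 = ((110 + (-3 + 3024))*(-254) + 244030) - 217397 = ((110 + 3021)*(-254) + 244030) - 217397 = (3131*(-254) + 244030) - 217397 = (-795274 + 244030) - 217397 = -551244 - 217397 = -768641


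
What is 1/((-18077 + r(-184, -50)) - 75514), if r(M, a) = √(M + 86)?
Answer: -93591/8759275379 - 7*I*√2/8759275379 ≈ -1.0685e-5 - 1.1302e-9*I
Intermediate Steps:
r(M, a) = √(86 + M)
1/((-18077 + r(-184, -50)) - 75514) = 1/((-18077 + √(86 - 184)) - 75514) = 1/((-18077 + √(-98)) - 75514) = 1/((-18077 + 7*I*√2) - 75514) = 1/(-93591 + 7*I*√2)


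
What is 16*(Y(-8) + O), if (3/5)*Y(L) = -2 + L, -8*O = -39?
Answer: -566/3 ≈ -188.67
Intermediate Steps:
O = 39/8 (O = -⅛*(-39) = 39/8 ≈ 4.8750)
Y(L) = -10/3 + 5*L/3 (Y(L) = 5*(-2 + L)/3 = -10/3 + 5*L/3)
16*(Y(-8) + O) = 16*((-10/3 + (5/3)*(-8)) + 39/8) = 16*((-10/3 - 40/3) + 39/8) = 16*(-50/3 + 39/8) = 16*(-283/24) = -566/3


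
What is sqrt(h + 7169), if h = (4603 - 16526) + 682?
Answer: 2*I*sqrt(1018) ≈ 63.812*I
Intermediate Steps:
h = -11241 (h = -11923 + 682 = -11241)
sqrt(h + 7169) = sqrt(-11241 + 7169) = sqrt(-4072) = 2*I*sqrt(1018)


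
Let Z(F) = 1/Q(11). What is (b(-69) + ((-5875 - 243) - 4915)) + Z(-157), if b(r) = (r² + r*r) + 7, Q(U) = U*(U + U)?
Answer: -363967/242 ≈ -1504.0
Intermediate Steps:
Q(U) = 2*U² (Q(U) = U*(2*U) = 2*U²)
b(r) = 7 + 2*r² (b(r) = (r² + r²) + 7 = 2*r² + 7 = 7 + 2*r²)
Z(F) = 1/242 (Z(F) = 1/(2*11²) = 1/(2*121) = 1/242)
(b(-69) + ((-5875 - 243) - 4915)) + Z(-157) = ((7 + 2*(-69)²) + ((-5875 - 243) - 4915)) + 1/242 = ((7 + 2*4761) + (-6118 - 4915)) + 1/242 = ((7 + 9522) - 11033) + 1/242 = (9529 - 11033) + 1/242 = -1504 + 1/242 = -363967/242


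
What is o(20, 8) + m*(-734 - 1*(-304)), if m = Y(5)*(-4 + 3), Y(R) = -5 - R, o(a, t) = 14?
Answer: -4286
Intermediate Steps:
m = 10 (m = (-5 - 1*5)*(-4 + 3) = (-5 - 5)*(-1) = -10*(-1) = 10)
o(20, 8) + m*(-734 - 1*(-304)) = 14 + 10*(-734 - 1*(-304)) = 14 + 10*(-734 + 304) = 14 + 10*(-430) = 14 - 4300 = -4286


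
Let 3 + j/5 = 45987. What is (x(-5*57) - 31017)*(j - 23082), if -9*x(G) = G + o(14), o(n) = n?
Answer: -6409266124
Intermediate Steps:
j = 229920 (j = -15 + 5*45987 = -15 + 229935 = 229920)
x(G) = -14/9 - G/9 (x(G) = -(G + 14)/9 = -(14 + G)/9 = -14/9 - G/9)
(x(-5*57) - 31017)*(j - 23082) = ((-14/9 - (-5)*57/9) - 31017)*(229920 - 23082) = ((-14/9 - ⅑*(-285)) - 31017)*206838 = ((-14/9 + 95/3) - 31017)*206838 = (271/9 - 31017)*206838 = -278882/9*206838 = -6409266124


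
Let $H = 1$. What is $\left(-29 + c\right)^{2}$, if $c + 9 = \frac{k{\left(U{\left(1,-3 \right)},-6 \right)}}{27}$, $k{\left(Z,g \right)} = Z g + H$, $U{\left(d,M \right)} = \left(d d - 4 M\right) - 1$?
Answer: $\frac{1203409}{729} \approx 1650.8$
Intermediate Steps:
$U{\left(d,M \right)} = -1 + d^{2} - 4 M$ ($U{\left(d,M \right)} = \left(d^{2} - 4 M\right) - 1 = -1 + d^{2} - 4 M$)
$k{\left(Z,g \right)} = 1 + Z g$ ($k{\left(Z,g \right)} = Z g + 1 = 1 + Z g$)
$c = - \frac{314}{27}$ ($c = -9 + \frac{1 + \left(-1 + 1^{2} - -12\right) \left(-6\right)}{27} = -9 + \left(1 + \left(-1 + 1 + 12\right) \left(-6\right)\right) \frac{1}{27} = -9 + \left(1 + 12 \left(-6\right)\right) \frac{1}{27} = -9 + \left(1 - 72\right) \frac{1}{27} = -9 - \frac{71}{27} = - \frac{314}{27} \approx -11.63$)
$\left(-29 + c\right)^{2} = \left(-29 - \frac{314}{27}\right)^{2} = \left(- \frac{1097}{27}\right)^{2} = \frac{1203409}{729}$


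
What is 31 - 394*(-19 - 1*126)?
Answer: 57161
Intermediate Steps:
31 - 394*(-19 - 1*126) = 31 - 394*(-19 - 126) = 31 - 394*(-145) = 31 + 57130 = 57161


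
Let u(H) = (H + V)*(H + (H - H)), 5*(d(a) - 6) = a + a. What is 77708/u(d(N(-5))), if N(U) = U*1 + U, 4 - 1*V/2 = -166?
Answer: 19427/171 ≈ 113.61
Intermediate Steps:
V = 340 (V = 8 - 2*(-166) = 8 + 332 = 340)
N(U) = 2*U (N(U) = U + U = 2*U)
d(a) = 6 + 2*a/5 (d(a) = 6 + (a + a)/5 = 6 + (2*a)/5 = 6 + 2*a/5)
u(H) = H*(340 + H) (u(H) = (H + 340)*(H + (H - H)) = (340 + H)*(H + 0) = (340 + H)*H = H*(340 + H))
77708/u(d(N(-5))) = 77708/(((6 + 2*(2*(-5))/5)*(340 + (6 + 2*(2*(-5))/5)))) = 77708/(((6 + (2/5)*(-10))*(340 + (6 + (2/5)*(-10))))) = 77708/(((6 - 4)*(340 + (6 - 4)))) = 77708/((2*(340 + 2))) = 77708/((2*342)) = 77708/684 = 77708*(1/684) = 19427/171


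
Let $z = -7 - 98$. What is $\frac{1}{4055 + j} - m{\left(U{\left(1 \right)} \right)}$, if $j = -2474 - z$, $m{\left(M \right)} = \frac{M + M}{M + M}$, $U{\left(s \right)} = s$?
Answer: $- \frac{1685}{1686} \approx -0.99941$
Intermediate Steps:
$z = -105$
$m{\left(M \right)} = 1$ ($m{\left(M \right)} = \frac{2 M}{2 M} = 2 M \frac{1}{2 M} = 1$)
$j = -2369$ ($j = -2474 - -105 = -2474 + 105 = -2369$)
$\frac{1}{4055 + j} - m{\left(U{\left(1 \right)} \right)} = \frac{1}{4055 - 2369} - 1 = \frac{1}{1686} - 1 = - \frac{1685}{1686}$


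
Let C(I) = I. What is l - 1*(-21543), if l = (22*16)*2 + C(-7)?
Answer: 22240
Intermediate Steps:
l = 697 (l = (22*16)*2 - 7 = 352*2 - 7 = 704 - 7 = 697)
l - 1*(-21543) = 697 - 1*(-21543) = 697 + 21543 = 22240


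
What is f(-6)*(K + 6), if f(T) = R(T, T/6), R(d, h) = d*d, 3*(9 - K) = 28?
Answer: 204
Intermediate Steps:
K = -1/3 (K = 9 - 1/3*28 = 9 - 28/3 = -1/3 ≈ -0.33333)
R(d, h) = d**2
f(T) = T**2
f(-6)*(K + 6) = (-6)**2*(-1/3 + 6) = 36*(17/3) = 204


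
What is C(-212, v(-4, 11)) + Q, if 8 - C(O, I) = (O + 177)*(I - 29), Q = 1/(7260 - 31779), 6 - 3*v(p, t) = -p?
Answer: -8039508/8173 ≈ -983.67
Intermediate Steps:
v(p, t) = 2 + p/3 (v(p, t) = 2 - (-1)*p/3 = 2 + p/3)
Q = -1/24519 (Q = 1/(-24519) = -1/24519 ≈ -4.0785e-5)
C(O, I) = 8 - (-29 + I)*(177 + O) (C(O, I) = 8 - (O + 177)*(I - 29) = 8 - (177 + O)*(-29 + I) = 8 - (-29 + I)*(177 + O))
C(-212, v(-4, 11)) + Q = (5141 - 177*(2 + (1/3)*(-4)) + 29*(-212) - 1*(2 + (1/3)*(-4))*(-212)) - 1/24519 = (5141 - 177*(2 - 4/3) - 6148 - 1*(2 - 4/3)*(-212)) - 1/24519 = (5141 - 177*2/3 - 6148 - 1*2/3*(-212)) - 1/24519 = (5141 - 118 - 6148 + 424/3) - 1/24519 = -2951/3 - 1/24519 = -8039508/8173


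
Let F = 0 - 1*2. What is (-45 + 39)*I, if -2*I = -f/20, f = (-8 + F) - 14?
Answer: 18/5 ≈ 3.6000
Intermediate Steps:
F = -2 (F = 0 - 2 = -2)
f = -24 (f = (-8 - 2) - 14 = -10 - 14 = -24)
I = -3/5 (I = -(-1)*(-24/20)/2 = -(-1)*(-24*1/20)/2 = -(-1)*(-6)/(2*5) = -1/2*6/5 = -3/5 ≈ -0.60000)
(-45 + 39)*I = (-45 + 39)*(-3/5) = -6*(-3/5) = 18/5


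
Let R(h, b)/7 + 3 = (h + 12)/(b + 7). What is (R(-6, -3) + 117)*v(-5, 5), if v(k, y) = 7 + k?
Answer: 213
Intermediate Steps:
R(h, b) = -21 + 7*(12 + h)/(7 + b) (R(h, b) = -21 + 7*((h + 12)/(b + 7)) = -21 + 7*((12 + h)/(7 + b)) = -21 + 7*(12 + h)/(7 + b))
(R(-6, -3) + 117)*v(-5, 5) = (7*(-9 - 6 - 3*(-3))/(7 - 3) + 117)*(7 - 5) = (7*(-9 - 6 + 9)/4 + 117)*2 = (7*(¼)*(-6) + 117)*2 = (-21/2 + 117)*2 = (213/2)*2 = 213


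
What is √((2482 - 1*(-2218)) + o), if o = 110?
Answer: √4810 ≈ 69.354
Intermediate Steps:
√((2482 - 1*(-2218)) + o) = √((2482 - 1*(-2218)) + 110) = √((2482 + 2218) + 110) = √(4700 + 110) = √4810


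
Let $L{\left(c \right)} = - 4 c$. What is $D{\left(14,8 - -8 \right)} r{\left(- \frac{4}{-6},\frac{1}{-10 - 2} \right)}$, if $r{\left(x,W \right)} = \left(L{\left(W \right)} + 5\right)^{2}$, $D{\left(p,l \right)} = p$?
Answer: $\frac{3584}{9} \approx 398.22$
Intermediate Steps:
$r{\left(x,W \right)} = \left(5 - 4 W\right)^{2}$ ($r{\left(x,W \right)} = \left(- 4 W + 5\right)^{2} = \left(5 - 4 W\right)^{2}$)
$D{\left(14,8 - -8 \right)} r{\left(- \frac{4}{-6},\frac{1}{-10 - 2} \right)} = 14 \left(-5 + \frac{4}{-10 - 2}\right)^{2} = 14 \left(-5 + \frac{4}{-12}\right)^{2} = 14 \left(-5 + 4 \left(- \frac{1}{12}\right)\right)^{2} = 14 \left(-5 - \frac{1}{3}\right)^{2} = 14 \left(- \frac{16}{3}\right)^{2} = 14 \cdot \frac{256}{9} = \frac{3584}{9}$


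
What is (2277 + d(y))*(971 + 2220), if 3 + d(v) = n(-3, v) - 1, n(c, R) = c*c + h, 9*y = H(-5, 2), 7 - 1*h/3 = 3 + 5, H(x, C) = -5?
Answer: 7272289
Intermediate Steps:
h = -3 (h = 21 - 3*(3 + 5) = 21 - 3*8 = 21 - 24 = -3)
y = -5/9 (y = (1/9)*(-5) = -5/9 ≈ -0.55556)
n(c, R) = -3 + c**2 (n(c, R) = c*c - 3 = c**2 - 3 = -3 + c**2)
d(v) = 2 (d(v) = -3 + ((-3 + (-3)**2) - 1) = -3 + ((-3 + 9) - 1) = -3 + (6 - 1) = -3 + 5 = 2)
(2277 + d(y))*(971 + 2220) = (2277 + 2)*(971 + 2220) = 2279*3191 = 7272289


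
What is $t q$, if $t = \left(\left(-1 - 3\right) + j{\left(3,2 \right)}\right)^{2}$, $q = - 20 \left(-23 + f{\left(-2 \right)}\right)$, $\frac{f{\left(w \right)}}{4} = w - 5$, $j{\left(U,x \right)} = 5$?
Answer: $1020$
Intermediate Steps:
$f{\left(w \right)} = -20 + 4 w$ ($f{\left(w \right)} = 4 \left(w - 5\right) = 4 \left(-5 + w\right) = -20 + 4 w$)
$q = 1020$ ($q = - 20 \left(-23 + \left(-20 + 4 \left(-2\right)\right)\right) = - 20 \left(-23 - 28\right) = \left(-20\right) \left(-51\right) = 1020$)
$t = 1$ ($t = \left(\left(-1 - 3\right) + 5\right)^{2} = \left(-4 + 5\right)^{2} = 1^{2} = 1$)
$t q = 1 \cdot 1020 = 1020$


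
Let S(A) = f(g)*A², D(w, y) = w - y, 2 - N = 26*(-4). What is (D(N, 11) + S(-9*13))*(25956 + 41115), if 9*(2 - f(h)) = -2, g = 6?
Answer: 2046671565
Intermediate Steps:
f(h) = 20/9 (f(h) = 2 - ⅑*(-2) = 2 + 2/9 = 20/9)
N = 106 (N = 2 - 26*(-4) = 2 - 1*(-104) = 2 + 104 = 106)
S(A) = 20*A²/9
(D(N, 11) + S(-9*13))*(25956 + 41115) = ((106 - 1*11) + 20*(-9*13)²/9)*(25956 + 41115) = ((106 - 11) + (20/9)*(-117)²)*67071 = (95 + (20/9)*13689)*67071 = (95 + 30420)*67071 = 30515*67071 = 2046671565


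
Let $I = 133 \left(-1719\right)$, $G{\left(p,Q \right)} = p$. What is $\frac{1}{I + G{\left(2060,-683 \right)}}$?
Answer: $- \frac{1}{226567} \approx -4.4137 \cdot 10^{-6}$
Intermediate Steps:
$I = -228627$
$\frac{1}{I + G{\left(2060,-683 \right)}} = \frac{1}{-228627 + 2060} = \frac{1}{-226567} = - \frac{1}{226567}$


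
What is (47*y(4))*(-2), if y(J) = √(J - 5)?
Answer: -94*I ≈ -94.0*I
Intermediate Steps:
y(J) = √(-5 + J)
(47*y(4))*(-2) = (47*√(-5 + 4))*(-2) = (47*√(-1))*(-2) = (47*I)*(-2) = -94*I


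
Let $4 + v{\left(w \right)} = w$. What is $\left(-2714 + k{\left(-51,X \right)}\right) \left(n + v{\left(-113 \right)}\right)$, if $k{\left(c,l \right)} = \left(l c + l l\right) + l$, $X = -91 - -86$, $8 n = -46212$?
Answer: $\frac{28748493}{2} \approx 1.4374 \cdot 10^{7}$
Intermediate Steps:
$n = - \frac{11553}{2}$ ($n = \frac{1}{8} \left(-46212\right) = - \frac{11553}{2} \approx -5776.5$)
$v{\left(w \right)} = -4 + w$
$X = -5$ ($X = -91 + 86 = -5$)
$k{\left(c,l \right)} = l + l^{2} + c l$ ($k{\left(c,l \right)} = \left(c l + l^{2}\right) + l = \left(l^{2} + c l\right) + l = l + l^{2} + c l$)
$\left(-2714 + k{\left(-51,X \right)}\right) \left(n + v{\left(-113 \right)}\right) = \left(-2714 - 5 \left(1 - 51 - 5\right)\right) \left(- \frac{11553}{2} - 117\right) = \left(-2714 - -275\right) \left(- \frac{11553}{2} - 117\right) = \left(-2714 + 275\right) \left(- \frac{11787}{2}\right) = \left(-2439\right) \left(- \frac{11787}{2}\right) = \frac{28748493}{2}$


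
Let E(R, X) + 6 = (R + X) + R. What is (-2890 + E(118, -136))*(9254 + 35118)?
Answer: -124064112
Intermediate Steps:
E(R, X) = -6 + X + 2*R (E(R, X) = -6 + ((R + X) + R) = -6 + (X + 2*R) = -6 + X + 2*R)
(-2890 + E(118, -136))*(9254 + 35118) = (-2890 + (-6 - 136 + 2*118))*(9254 + 35118) = (-2890 + (-6 - 136 + 236))*44372 = (-2890 + 94)*44372 = -2796*44372 = -124064112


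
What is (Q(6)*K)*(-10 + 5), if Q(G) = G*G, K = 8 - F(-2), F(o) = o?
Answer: -1800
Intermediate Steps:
K = 10 (K = 8 - 1*(-2) = 8 + 2 = 10)
Q(G) = G²
(Q(6)*K)*(-10 + 5) = (6²*10)*(-10 + 5) = (36*10)*(-5) = 360*(-5) = -1800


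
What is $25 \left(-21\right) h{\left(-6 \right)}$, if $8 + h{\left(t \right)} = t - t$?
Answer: $4200$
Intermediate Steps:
$h{\left(t \right)} = -8$ ($h{\left(t \right)} = -8 + \left(t - t\right) = -8 + 0 = -8$)
$25 \left(-21\right) h{\left(-6 \right)} = 25 \left(-21\right) \left(-8\right) = \left(-525\right) \left(-8\right) = 4200$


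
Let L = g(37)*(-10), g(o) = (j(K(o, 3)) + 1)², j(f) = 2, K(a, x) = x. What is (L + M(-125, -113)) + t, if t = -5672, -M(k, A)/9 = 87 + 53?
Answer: -7022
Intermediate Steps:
M(k, A) = -1260 (M(k, A) = -9*(87 + 53) = -9*140 = -1260)
g(o) = 9 (g(o) = (2 + 1)² = 3² = 9)
L = -90 (L = 9*(-10) = -90)
(L + M(-125, -113)) + t = (-90 - 1260) - 5672 = -1350 - 5672 = -7022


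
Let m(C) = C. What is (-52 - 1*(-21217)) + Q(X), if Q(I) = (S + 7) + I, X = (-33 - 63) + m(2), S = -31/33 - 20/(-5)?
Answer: 695675/33 ≈ 21081.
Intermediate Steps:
S = 101/33 (S = -31*1/33 - 20*(-1/5) = -31/33 + 4 = 101/33 ≈ 3.0606)
X = -94 (X = (-33 - 63) + 2 = -96 + 2 = -94)
Q(I) = 332/33 + I (Q(I) = (101/33 + 7) + I = 332/33 + I)
(-52 - 1*(-21217)) + Q(X) = (-52 - 1*(-21217)) + (332/33 - 94) = (-52 + 21217) - 2770/33 = 21165 - 2770/33 = 695675/33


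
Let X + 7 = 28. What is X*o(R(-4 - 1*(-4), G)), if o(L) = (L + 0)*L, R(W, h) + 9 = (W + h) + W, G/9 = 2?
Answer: 1701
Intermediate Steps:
G = 18 (G = 9*2 = 18)
X = 21 (X = -7 + 28 = 21)
R(W, h) = -9 + h + 2*W (R(W, h) = -9 + ((W + h) + W) = -9 + (h + 2*W) = -9 + h + 2*W)
o(L) = L² (o(L) = L*L = L²)
X*o(R(-4 - 1*(-4), G)) = 21*(-9 + 18 + 2*(-4 - 1*(-4)))² = 21*(-9 + 18 + 2*(-4 + 4))² = 21*(-9 + 18 + 2*0)² = 21*(-9 + 18 + 0)² = 21*9² = 21*81 = 1701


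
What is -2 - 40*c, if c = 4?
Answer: -162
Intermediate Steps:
-2 - 40*c = -2 - 40*4 = -2 - 5*32 = -2 - 160 = -162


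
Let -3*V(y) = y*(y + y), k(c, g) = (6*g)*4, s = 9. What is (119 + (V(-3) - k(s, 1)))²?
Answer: 7921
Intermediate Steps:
k(c, g) = 24*g
V(y) = -2*y²/3 (V(y) = -y*(y + y)/3 = -y*2*y/3 = -2*y²/3)
(119 + (V(-3) - k(s, 1)))² = (119 + (-⅔*(-3)² - 24))² = (119 + (-⅔*9 - 1*24))² = (119 + (-6 - 24))² = (119 - 30)² = 89² = 7921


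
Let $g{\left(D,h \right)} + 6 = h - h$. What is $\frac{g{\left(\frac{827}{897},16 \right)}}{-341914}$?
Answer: $\frac{3}{170957} \approx 1.7548 \cdot 10^{-5}$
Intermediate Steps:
$g{\left(D,h \right)} = -6$ ($g{\left(D,h \right)} = -6 + \left(h - h\right) = -6 + 0 = -6$)
$\frac{g{\left(\frac{827}{897},16 \right)}}{-341914} = - \frac{6}{-341914} = \left(-6\right) \left(- \frac{1}{341914}\right) = \frac{3}{170957}$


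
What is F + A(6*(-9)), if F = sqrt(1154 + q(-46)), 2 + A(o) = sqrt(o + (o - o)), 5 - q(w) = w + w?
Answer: -2 + 3*sqrt(139) + 3*I*sqrt(6) ≈ 33.37 + 7.3485*I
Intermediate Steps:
q(w) = 5 - 2*w (q(w) = 5 - (w + w) = 5 - 2*w)
A(o) = -2 + sqrt(o) (A(o) = -2 + sqrt(o + (o - o)) = -2 + sqrt(o + 0) = -2 + sqrt(o))
F = 3*sqrt(139) (F = sqrt(1154 + (5 - 2*(-46))) = sqrt(1154 + (5 + 92)) = sqrt(1154 + 97) = sqrt(1251) = 3*sqrt(139) ≈ 35.370)
F + A(6*(-9)) = 3*sqrt(139) + (-2 + sqrt(6*(-9))) = 3*sqrt(139) + (-2 + sqrt(-54)) = 3*sqrt(139) + (-2 + 3*I*sqrt(6)) = -2 + 3*sqrt(139) + 3*I*sqrt(6)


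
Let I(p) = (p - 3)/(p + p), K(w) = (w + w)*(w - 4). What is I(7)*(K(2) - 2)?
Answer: -20/7 ≈ -2.8571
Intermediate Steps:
K(w) = 2*w*(-4 + w) (K(w) = (2*w)*(-4 + w) = 2*w*(-4 + w))
I(p) = (-3 + p)/(2*p) (I(p) = (-3 + p)/((2*p)) = (-3 + p)*(1/(2*p)) = (-3 + p)/(2*p))
I(7)*(K(2) - 2) = ((1/2)*(-3 + 7)/7)*(2*2*(-4 + 2) - 2) = ((1/2)*(1/7)*4)*(2*2*(-2) - 2) = 2*(-8 - 2)/7 = (2/7)*(-10) = -20/7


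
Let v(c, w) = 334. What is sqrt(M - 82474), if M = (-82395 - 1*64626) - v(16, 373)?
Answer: I*sqrt(229829) ≈ 479.4*I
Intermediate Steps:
M = -147355 (M = (-82395 - 1*64626) - 1*334 = (-82395 - 64626) - 334 = -147021 - 334 = -147355)
sqrt(M - 82474) = sqrt(-147355 - 82474) = sqrt(-229829) = I*sqrt(229829)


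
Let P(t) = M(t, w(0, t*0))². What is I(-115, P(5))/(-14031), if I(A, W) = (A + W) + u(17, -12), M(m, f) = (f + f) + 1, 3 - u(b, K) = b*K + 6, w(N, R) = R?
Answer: -29/4677 ≈ -0.0062006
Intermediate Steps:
u(b, K) = -3 - K*b (u(b, K) = 3 - (b*K + 6) = 3 - (K*b + 6) = 3 - (6 + K*b) = 3 + (-6 - K*b) = -3 - K*b)
M(m, f) = 1 + 2*f (M(m, f) = 2*f + 1 = 1 + 2*f)
P(t) = 1 (P(t) = (1 + 2*(t*0))² = (1 + 2*0)² = (1 + 0)² = 1² = 1)
I(A, W) = 201 + A + W (I(A, W) = (A + W) + (-3 - 1*(-12)*17) = (A + W) + (-3 + 204) = (A + W) + 201 = 201 + A + W)
I(-115, P(5))/(-14031) = (201 - 115 + 1)/(-14031) = 87*(-1/14031) = -29/4677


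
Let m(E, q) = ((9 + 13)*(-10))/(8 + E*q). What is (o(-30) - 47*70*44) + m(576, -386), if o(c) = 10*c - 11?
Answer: -8063336267/55582 ≈ -1.4507e+5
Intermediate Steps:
o(c) = -11 + 10*c
m(E, q) = -220/(8 + E*q) (m(E, q) = (22*(-10))/(8 + E*q) = -220/(8 + E*q))
(o(-30) - 47*70*44) + m(576, -386) = ((-11 + 10*(-30)) - 47*70*44) - 220/(8 + 576*(-386)) = ((-11 - 300) - 3290*44) - 220/(8 - 222336) = (-311 - 144760) - 220/(-222328) = -145071 - 220*(-1/222328) = -145071 + 55/55582 = -8063336267/55582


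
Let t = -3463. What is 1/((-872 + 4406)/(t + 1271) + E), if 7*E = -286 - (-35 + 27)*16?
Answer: -7672/185537 ≈ -0.041350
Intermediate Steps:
E = -158/7 (E = (-286 - (-35 + 27)*16)/7 = (-286 - (-8)*16)/7 = (-286 - 1*(-128))/7 = (-286 + 128)/7 = (⅐)*(-158) = -158/7 ≈ -22.571)
1/((-872 + 4406)/(t + 1271) + E) = 1/((-872 + 4406)/(-3463 + 1271) - 158/7) = 1/(3534/(-2192) - 158/7) = 1/(3534*(-1/2192) - 158/7) = 1/(-1767/1096 - 158/7) = 1/(-185537/7672) = -7672/185537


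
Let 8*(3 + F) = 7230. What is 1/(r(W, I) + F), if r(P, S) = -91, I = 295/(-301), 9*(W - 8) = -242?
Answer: 4/3239 ≈ 0.0012349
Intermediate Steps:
F = 3603/4 (F = -3 + (⅛)*7230 = -3 + 3615/4 = 3603/4 ≈ 900.75)
W = -170/9 (W = 8 + (⅑)*(-242) = 8 - 242/9 = -170/9 ≈ -18.889)
I = -295/301 (I = 295*(-1/301) = -295/301 ≈ -0.98007)
1/(r(W, I) + F) = 1/(-91 + 3603/4) = 1/(3239/4) = 4/3239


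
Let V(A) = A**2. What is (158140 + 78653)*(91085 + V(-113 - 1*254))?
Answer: 53461702782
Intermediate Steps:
(158140 + 78653)*(91085 + V(-113 - 1*254)) = (158140 + 78653)*(91085 + (-113 - 1*254)**2) = 236793*(91085 + (-113 - 254)**2) = 236793*(91085 + (-367)**2) = 236793*(91085 + 134689) = 236793*225774 = 53461702782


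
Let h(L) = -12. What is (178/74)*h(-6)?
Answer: -1068/37 ≈ -28.865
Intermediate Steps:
(178/74)*h(-6) = (178/74)*(-12) = (178*(1/74))*(-12) = (89/37)*(-12) = -1068/37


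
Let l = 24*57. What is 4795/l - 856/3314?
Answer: 7359811/2266776 ≈ 3.2468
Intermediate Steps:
l = 1368
4795/l - 856/3314 = 4795/1368 - 856/3314 = 4795*(1/1368) - 856*1/3314 = 4795/1368 - 428/1657 = 7359811/2266776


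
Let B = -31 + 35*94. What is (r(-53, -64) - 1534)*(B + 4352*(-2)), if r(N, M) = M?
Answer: 8701110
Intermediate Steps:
B = 3259 (B = -31 + 3290 = 3259)
(r(-53, -64) - 1534)*(B + 4352*(-2)) = (-64 - 1534)*(3259 + 4352*(-2)) = -1598*(3259 - 8704) = -1598*(-5445) = 8701110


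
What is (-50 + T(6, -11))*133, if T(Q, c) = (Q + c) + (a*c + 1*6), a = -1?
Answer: -5054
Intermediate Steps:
T(Q, c) = 6 + Q (T(Q, c) = (Q + c) + (-c + 1*6) = (Q + c) + (-c + 6) = (Q + c) + (6 - c) = 6 + Q)
(-50 + T(6, -11))*133 = (-50 + (6 + 6))*133 = (-50 + 12)*133 = -38*133 = -5054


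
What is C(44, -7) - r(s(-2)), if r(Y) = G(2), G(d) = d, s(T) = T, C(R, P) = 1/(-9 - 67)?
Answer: -153/76 ≈ -2.0132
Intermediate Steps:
C(R, P) = -1/76 (C(R, P) = 1/(-76) = -1/76)
r(Y) = 2
C(44, -7) - r(s(-2)) = -1/76 - 1*2 = -1/76 - 2 = -153/76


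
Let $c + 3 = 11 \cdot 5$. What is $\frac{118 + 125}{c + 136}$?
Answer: $\frac{243}{188} \approx 1.2926$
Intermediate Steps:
$c = 52$ ($c = -3 + 11 \cdot 5 = -3 + 55 = 52$)
$\frac{118 + 125}{c + 136} = \frac{118 + 125}{52 + 136} = \frac{243}{188}$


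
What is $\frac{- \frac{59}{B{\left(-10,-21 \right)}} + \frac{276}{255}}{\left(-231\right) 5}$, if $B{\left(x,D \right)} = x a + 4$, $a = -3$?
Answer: $\frac{37}{65450} \approx 0.00056532$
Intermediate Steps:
$B{\left(x,D \right)} = 4 - 3 x$ ($B{\left(x,D \right)} = x \left(-3\right) + 4 = - 3 x + 4 = 4 - 3 x$)
$\frac{- \frac{59}{B{\left(-10,-21 \right)}} + \frac{276}{255}}{\left(-231\right) 5} = \frac{- \frac{59}{4 - -30} + \frac{276}{255}}{\left(-231\right) 5} = \frac{- \frac{59}{4 + 30} + 276 \cdot \frac{1}{255}}{-1155} = \left(- \frac{59}{34} + \frac{92}{85}\right) \left(- \frac{1}{1155}\right) = \left(- \frac{111}{170}\right) \left(- \frac{1}{1155}\right) = \frac{37}{65450}$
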